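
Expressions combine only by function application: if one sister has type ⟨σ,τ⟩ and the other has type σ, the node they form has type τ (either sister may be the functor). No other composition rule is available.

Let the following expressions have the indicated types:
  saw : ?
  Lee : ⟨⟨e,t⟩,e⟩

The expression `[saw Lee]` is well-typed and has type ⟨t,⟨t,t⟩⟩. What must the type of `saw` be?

At [saw Lee] (required: ⟨t,⟨t,t⟩⟩): Lee is ⟨⟨e,t⟩,e⟩, which is not a function with range ⟨t,⟨t,t⟩⟩; hence saw is the functor — type ⟨⟨⟨e,t⟩,e⟩,⟨t,⟨t,t⟩⟩⟩.

⟨⟨⟨e,t⟩,e⟩,⟨t,⟨t,t⟩⟩⟩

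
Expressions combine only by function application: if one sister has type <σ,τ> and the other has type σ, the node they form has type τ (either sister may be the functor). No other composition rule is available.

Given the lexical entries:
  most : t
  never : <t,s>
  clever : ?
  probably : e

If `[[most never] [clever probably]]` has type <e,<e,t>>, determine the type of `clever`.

For [[most never] [clever probably]] to have type <e,<e,t>> with [most never] of type s, [clever probably] must be the function: [clever probably] : <s,<e,<e,t>>>.
For [clever probably] to have type <s,<e,<e,t>>> with probably of type e, clever must be the function: clever : <e,<s,<e,<e,t>>>>.

<e,<s,<e,<e,t>>>>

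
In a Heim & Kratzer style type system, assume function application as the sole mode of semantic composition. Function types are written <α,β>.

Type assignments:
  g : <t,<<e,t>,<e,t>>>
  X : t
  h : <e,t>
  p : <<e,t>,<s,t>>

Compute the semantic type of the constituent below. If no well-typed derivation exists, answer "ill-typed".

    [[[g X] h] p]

<s,t>

[g X] — g of type <t,<<e,t>,<e,t>>> combines with X of type t: type <<e,t>,<e,t>>.
[[g X] h] — [g X] of type <<e,t>,<e,t>> combines with h of type <e,t>: type <e,t>.
[[[g X] h] p] — p of type <<e,t>,<s,t>> combines with [[g X] h] of type <e,t>: type <s,t>.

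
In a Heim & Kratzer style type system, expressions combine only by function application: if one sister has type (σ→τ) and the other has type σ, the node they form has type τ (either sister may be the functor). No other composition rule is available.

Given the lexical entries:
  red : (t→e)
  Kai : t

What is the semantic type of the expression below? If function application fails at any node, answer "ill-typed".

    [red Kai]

[red Kai] — red of type (t→e) combines with Kai of type t: type e.

e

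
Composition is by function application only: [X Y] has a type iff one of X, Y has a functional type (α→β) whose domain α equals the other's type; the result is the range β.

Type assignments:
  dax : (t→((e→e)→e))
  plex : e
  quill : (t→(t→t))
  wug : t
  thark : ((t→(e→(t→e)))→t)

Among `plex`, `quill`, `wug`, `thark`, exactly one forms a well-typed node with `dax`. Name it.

plex : e — does not combine with dax.
quill : (t→(t→t)) — does not combine with dax.
wug — combines: dax : (t→((e→e)→e)) takes wug : t as argument, giving ((e→e)→e).
thark : ((t→(e→(t→e)))→t) — does not combine with dax.

wug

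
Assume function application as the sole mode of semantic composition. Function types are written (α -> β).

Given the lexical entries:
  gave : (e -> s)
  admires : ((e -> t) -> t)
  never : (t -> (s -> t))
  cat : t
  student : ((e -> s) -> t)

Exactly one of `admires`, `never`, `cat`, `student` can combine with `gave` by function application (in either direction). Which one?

admires : ((e -> t) -> t) — no; gave wants e, and admires wants (e -> t).
never : (t -> (s -> t)) — no; gave wants e, and never wants t.
cat : t — no; gave wants e, and cat wants nothing (atomic).
student — combines: student : ((e -> s) -> t) takes gave : (e -> s) as argument, giving t.

student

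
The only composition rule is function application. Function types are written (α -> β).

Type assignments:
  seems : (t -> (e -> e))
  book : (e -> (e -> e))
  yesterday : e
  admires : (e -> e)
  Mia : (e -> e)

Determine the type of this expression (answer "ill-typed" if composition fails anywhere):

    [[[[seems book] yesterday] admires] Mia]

At [seems book]: neither (t -> (e -> e)) nor (e -> (e -> e)) can take the other as argument; the node is ill-typed.

ill-typed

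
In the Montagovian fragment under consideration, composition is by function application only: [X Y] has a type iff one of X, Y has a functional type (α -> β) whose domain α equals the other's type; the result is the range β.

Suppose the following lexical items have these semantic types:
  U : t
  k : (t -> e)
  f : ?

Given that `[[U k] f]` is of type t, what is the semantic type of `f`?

At [[U k] f] (required: t): [U k] is e, which is not a function with range t; hence f is the functor — type (e -> t).

(e -> t)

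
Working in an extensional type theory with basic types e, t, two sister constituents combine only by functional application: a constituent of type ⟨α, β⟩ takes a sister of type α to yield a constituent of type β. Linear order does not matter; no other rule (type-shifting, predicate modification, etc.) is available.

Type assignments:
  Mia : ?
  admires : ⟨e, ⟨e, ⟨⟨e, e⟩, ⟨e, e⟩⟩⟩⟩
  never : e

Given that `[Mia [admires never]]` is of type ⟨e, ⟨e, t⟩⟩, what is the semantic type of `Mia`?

[Mia [admires never]] is required to be ⟨e, ⟨e, t⟩⟩. [admires never] : ⟨e, ⟨⟨e, e⟩, ⟨e, e⟩⟩⟩ cannot yield ⟨e, ⟨e, t⟩⟩ as functor, so Mia : ⟨⟨e, ⟨⟨e, e⟩, ⟨e, e⟩⟩⟩, ⟨e, ⟨e, t⟩⟩⟩.

⟨⟨e, ⟨⟨e, e⟩, ⟨e, e⟩⟩⟩, ⟨e, ⟨e, t⟩⟩⟩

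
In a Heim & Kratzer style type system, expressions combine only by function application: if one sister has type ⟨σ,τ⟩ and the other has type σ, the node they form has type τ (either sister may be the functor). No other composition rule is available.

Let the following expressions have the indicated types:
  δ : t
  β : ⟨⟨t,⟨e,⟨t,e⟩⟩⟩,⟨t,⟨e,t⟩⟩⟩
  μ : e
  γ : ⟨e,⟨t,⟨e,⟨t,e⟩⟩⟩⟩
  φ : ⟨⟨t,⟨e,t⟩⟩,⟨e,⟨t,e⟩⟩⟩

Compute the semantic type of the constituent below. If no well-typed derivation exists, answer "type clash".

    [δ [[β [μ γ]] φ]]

[μ γ]: functor γ : ⟨e,⟨t,⟨e,⟨t,e⟩⟩⟩⟩, argument μ : e; result ⟨t,⟨e,⟨t,e⟩⟩⟩.
[β [μ γ]]: functor β : ⟨⟨t,⟨e,⟨t,e⟩⟩⟩,⟨t,⟨e,t⟩⟩⟩, argument [μ γ] : ⟨t,⟨e,⟨t,e⟩⟩⟩; result ⟨t,⟨e,t⟩⟩.
[[β [μ γ]] φ]: functor φ : ⟨⟨t,⟨e,t⟩⟩,⟨e,⟨t,e⟩⟩⟩, argument [β [μ γ]] : ⟨t,⟨e,t⟩⟩; result ⟨e,⟨t,e⟩⟩.
[δ [[β [μ γ]] φ]]: t and ⟨e,⟨t,e⟩⟩ cannot combine by function application — type clash.

type clash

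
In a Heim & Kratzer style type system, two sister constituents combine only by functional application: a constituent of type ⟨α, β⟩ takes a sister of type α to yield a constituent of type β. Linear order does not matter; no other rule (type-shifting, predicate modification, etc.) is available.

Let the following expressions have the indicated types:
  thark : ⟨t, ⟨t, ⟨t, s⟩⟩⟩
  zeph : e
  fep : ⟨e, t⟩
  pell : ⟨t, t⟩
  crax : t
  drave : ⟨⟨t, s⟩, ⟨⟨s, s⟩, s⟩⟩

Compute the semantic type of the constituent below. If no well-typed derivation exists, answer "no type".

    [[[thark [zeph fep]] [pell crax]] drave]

⟨⟨s, s⟩, s⟩

At [zeph fep], fep : ⟨e, t⟩ takes zeph : e, giving t.
At [thark [zeph fep]], thark : ⟨t, ⟨t, ⟨t, s⟩⟩⟩ takes [zeph fep] : t, giving ⟨t, ⟨t, s⟩⟩.
At [pell crax], pell : ⟨t, t⟩ takes crax : t, giving t.
At [[thark [zeph fep]] [pell crax]], [thark [zeph fep]] : ⟨t, ⟨t, s⟩⟩ takes [pell crax] : t, giving ⟨t, s⟩.
At [[[thark [zeph fep]] [pell crax]] drave], drave : ⟨⟨t, s⟩, ⟨⟨s, s⟩, s⟩⟩ takes [[thark [zeph fep]] [pell crax]] : ⟨t, s⟩, giving ⟨⟨s, s⟩, s⟩.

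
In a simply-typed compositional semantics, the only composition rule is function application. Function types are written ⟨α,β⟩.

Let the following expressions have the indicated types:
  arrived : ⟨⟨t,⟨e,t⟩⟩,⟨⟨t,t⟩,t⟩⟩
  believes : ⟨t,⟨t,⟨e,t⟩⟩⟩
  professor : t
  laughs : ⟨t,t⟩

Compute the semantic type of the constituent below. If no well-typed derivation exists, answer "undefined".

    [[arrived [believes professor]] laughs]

t

[believes professor]: ⟨t,⟨t,⟨e,t⟩⟩⟩ applied to t yields ⟨t,⟨e,t⟩⟩.
[arrived [believes professor]]: ⟨⟨t,⟨e,t⟩⟩,⟨⟨t,t⟩,t⟩⟩ applied to ⟨t,⟨e,t⟩⟩ yields ⟨⟨t,t⟩,t⟩.
[[arrived [believes professor]] laughs]: ⟨⟨t,t⟩,t⟩ applied to ⟨t,t⟩ yields t.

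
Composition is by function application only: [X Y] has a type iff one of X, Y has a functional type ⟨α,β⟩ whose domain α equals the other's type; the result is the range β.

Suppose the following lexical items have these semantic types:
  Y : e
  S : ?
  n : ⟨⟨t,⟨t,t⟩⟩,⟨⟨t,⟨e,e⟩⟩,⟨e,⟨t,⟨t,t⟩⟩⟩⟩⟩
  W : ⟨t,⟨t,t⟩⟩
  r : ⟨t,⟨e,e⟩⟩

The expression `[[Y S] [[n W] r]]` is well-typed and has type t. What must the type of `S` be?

⟨e,⟨⟨e,⟨t,⟨t,t⟩⟩⟩,t⟩⟩

At [[Y S] [[n W] r]] (required: t): [[n W] r] is ⟨e,⟨t,⟨t,t⟩⟩⟩, which is not a function with range t; hence [Y S] is the functor — type ⟨⟨e,⟨t,⟨t,t⟩⟩⟩,t⟩.
At [Y S] (required: ⟨⟨e,⟨t,⟨t,t⟩⟩⟩,t⟩): Y is e, which is not a function with range ⟨⟨e,⟨t,⟨t,t⟩⟩⟩,t⟩; hence S is the functor — type ⟨e,⟨⟨e,⟨t,⟨t,t⟩⟩⟩,t⟩⟩.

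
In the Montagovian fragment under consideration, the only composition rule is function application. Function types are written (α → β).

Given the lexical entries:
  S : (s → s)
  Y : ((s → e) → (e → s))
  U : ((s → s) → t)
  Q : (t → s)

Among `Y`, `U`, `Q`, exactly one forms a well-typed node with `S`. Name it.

Y : ((s → e) → (e → s)) — S needs s; Y needs (s → e); neither fits.
U — combines: U : ((s → s) → t) takes S : (s → s) as argument, giving t.
Q : (t → s) — S needs s; Q needs t; neither fits.

U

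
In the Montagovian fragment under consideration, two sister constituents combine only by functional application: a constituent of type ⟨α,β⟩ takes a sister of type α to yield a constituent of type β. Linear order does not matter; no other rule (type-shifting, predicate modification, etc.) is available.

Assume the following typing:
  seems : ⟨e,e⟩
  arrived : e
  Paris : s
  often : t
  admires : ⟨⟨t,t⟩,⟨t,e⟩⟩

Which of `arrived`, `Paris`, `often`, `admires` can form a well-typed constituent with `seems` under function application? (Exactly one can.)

arrived

arrived — combines: seems : ⟨e,e⟩ takes arrived : e as argument, giving e.
Paris : s — does not combine with seems.
often : t — does not combine with seems.
admires : ⟨⟨t,t⟩,⟨t,e⟩⟩ — does not combine with seems.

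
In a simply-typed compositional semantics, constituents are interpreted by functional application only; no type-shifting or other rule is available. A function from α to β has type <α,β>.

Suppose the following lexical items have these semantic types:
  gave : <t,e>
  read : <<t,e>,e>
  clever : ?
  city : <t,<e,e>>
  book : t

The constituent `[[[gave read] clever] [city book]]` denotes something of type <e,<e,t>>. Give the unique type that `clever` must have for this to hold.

<e,<<e,e>,<e,<e,t>>>>

[[[gave read] clever] [city book]] must have type <e,<e,t>>. The sister [city book] has type <e,e>; that is not a function onto <e,<e,t>>, so [[gave read] clever] must be the functor, of type <<e,e>,<e,<e,t>>>.
[[gave read] clever] must have type <<e,e>,<e,<e,t>>>. The sister [gave read] has type e; that is not a function onto <<e,e>,<e,<e,t>>>, so clever must be the functor, of type <e,<<e,e>,<e,<e,t>>>>.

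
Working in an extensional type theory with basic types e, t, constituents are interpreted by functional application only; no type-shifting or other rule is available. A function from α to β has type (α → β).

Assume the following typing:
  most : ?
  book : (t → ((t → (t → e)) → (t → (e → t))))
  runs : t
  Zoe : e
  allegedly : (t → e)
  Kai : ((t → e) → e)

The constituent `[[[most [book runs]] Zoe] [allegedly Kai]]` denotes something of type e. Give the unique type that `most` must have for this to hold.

(((t → (t → e)) → (t → (e → t))) → (e → (e → e)))

For [[[most [book runs]] Zoe] [allegedly Kai]] to have type e with [allegedly Kai] of type e, [[most [book runs]] Zoe] must be the function: [[most [book runs]] Zoe] : (e → e).
For [[most [book runs]] Zoe] to have type (e → e) with Zoe of type e, [most [book runs]] must be the function: [most [book runs]] : (e → (e → e)).
For [most [book runs]] to have type (e → (e → e)) with [book runs] of type ((t → (t → e)) → (t → (e → t))), most must be the function: most : (((t → (t → e)) → (t → (e → t))) → (e → (e → e))).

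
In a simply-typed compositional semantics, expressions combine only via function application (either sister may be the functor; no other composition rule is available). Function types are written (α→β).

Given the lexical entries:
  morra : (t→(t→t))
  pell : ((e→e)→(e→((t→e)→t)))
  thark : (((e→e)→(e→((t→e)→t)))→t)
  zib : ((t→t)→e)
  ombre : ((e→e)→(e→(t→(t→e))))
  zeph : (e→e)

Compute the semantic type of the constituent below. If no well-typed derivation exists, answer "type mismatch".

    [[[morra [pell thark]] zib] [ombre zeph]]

(t→(t→e))

[pell thark]: functor thark : (((e→e)→(e→((t→e)→t)))→t), argument pell : ((e→e)→(e→((t→e)→t))); result t.
[morra [pell thark]]: functor morra : (t→(t→t)), argument [pell thark] : t; result (t→t).
[[morra [pell thark]] zib]: functor zib : ((t→t)→e), argument [morra [pell thark]] : (t→t); result e.
[ombre zeph]: functor ombre : ((e→e)→(e→(t→(t→e)))), argument zeph : (e→e); result (e→(t→(t→e))).
[[[morra [pell thark]] zib] [ombre zeph]]: functor [ombre zeph] : (e→(t→(t→e))), argument [[morra [pell thark]] zib] : e; result (t→(t→e)).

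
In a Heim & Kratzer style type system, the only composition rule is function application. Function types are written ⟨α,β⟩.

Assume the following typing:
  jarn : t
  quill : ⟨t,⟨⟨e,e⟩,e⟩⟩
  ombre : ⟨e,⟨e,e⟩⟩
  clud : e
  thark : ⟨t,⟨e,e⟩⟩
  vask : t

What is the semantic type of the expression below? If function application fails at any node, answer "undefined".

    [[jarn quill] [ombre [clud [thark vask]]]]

[jarn quill]: quill is ⟨t,⟨⟨e,e⟩,e⟩⟩, jarn is t; result ⟨⟨e,e⟩,e⟩.
[thark vask]: thark is ⟨t,⟨e,e⟩⟩, vask is t; result ⟨e,e⟩.
[clud [thark vask]]: [thark vask] is ⟨e,e⟩, clud is e; result e.
[ombre [clud [thark vask]]]: ombre is ⟨e,⟨e,e⟩⟩, [clud [thark vask]] is e; result ⟨e,e⟩.
[[jarn quill] [ombre [clud [thark vask]]]]: [jarn quill] is ⟨⟨e,e⟩,e⟩, [ombre [clud [thark vask]]] is ⟨e,e⟩; result e.

e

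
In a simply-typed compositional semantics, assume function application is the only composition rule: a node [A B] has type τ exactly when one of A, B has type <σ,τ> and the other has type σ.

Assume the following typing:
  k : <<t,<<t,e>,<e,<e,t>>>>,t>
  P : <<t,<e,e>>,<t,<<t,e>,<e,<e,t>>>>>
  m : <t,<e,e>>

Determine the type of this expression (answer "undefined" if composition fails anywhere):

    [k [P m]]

[P m]: <<t,<e,e>>,<t,<<t,e>,<e,<e,t>>>>> applied to <t,<e,e>> yields <t,<<t,e>,<e,<e,t>>>>.
[k [P m]]: <<t,<<t,e>,<e,<e,t>>>>,t> applied to <t,<<t,e>,<e,<e,t>>>> yields t.

t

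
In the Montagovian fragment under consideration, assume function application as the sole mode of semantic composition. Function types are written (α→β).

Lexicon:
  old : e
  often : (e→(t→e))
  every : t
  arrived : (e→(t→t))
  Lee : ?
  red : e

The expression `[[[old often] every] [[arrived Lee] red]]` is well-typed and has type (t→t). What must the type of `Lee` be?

At [[[old often] every] [[arrived Lee] red]] (required: (t→t)): [[old often] every] is e, which is not a function with range (t→t); hence [[arrived Lee] red] is the functor — type (e→(t→t)).
At [[arrived Lee] red] (required: (e→(t→t))): red is e, which is not a function with range (e→(t→t)); hence [arrived Lee] is the functor — type (e→(e→(t→t))).
At [arrived Lee] (required: (e→(e→(t→t)))): arrived is (e→(t→t)), which is not a function with range (e→(e→(t→t))); hence Lee is the functor — type ((e→(t→t))→(e→(e→(t→t)))).

((e→(t→t))→(e→(e→(t→t))))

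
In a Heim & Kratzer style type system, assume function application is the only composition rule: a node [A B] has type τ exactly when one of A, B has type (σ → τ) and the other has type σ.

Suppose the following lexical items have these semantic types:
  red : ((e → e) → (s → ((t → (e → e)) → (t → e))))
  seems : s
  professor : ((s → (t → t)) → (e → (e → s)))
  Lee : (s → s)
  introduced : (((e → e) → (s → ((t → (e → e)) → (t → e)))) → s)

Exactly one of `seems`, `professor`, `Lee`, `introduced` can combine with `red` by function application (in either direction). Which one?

seems : s — no; red wants (e → e), and seems wants nothing (atomic).
professor : ((s → (t → t)) → (e → (e → s))) — no; red wants (e → e), and professor wants (s → (t → t)).
Lee : (s → s) — no; red wants (e → e), and Lee wants s.
introduced — combines: introduced : (((e → e) → (s → ((t → (e → e)) → (t → e)))) → s) takes red : ((e → e) → (s → ((t → (e → e)) → (t → e)))) as argument, giving s.

introduced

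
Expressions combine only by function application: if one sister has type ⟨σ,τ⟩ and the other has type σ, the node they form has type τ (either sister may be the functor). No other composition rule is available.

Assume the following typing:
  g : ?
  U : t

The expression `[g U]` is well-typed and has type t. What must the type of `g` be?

⟨t,t⟩

For [g U] to have type t with U of type t, g must be the function: g : ⟨t,t⟩.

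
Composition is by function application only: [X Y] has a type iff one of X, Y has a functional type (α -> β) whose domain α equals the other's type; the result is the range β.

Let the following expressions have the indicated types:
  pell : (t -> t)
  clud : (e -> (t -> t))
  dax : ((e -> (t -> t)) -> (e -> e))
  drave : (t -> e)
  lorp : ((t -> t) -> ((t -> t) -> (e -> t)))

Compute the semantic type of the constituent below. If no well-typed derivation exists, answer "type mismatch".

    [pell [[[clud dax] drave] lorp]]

type mismatch

At [clud dax], dax : ((e -> (t -> t)) -> (e -> e)) takes clud : (e -> (t -> t)), giving (e -> e).
At [[clud dax] drave]: neither (e -> e) nor (t -> e) can take the other as argument; the node is ill-typed.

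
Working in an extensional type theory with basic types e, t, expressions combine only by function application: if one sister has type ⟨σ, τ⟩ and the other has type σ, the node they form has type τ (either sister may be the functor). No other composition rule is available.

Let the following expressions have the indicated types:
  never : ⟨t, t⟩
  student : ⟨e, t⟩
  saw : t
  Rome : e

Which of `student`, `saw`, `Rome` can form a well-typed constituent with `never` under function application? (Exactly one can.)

student : ⟨e, t⟩ — neither side's domain matches the other.
saw — combines: never : ⟨t, t⟩ takes saw : t as argument, giving t.
Rome : e — neither side's domain matches the other.

saw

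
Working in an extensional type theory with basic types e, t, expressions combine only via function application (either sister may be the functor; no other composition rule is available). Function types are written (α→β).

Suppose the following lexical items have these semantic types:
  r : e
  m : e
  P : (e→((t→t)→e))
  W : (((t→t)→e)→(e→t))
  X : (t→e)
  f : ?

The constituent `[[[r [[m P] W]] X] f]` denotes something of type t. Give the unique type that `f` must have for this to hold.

(e→t)

At [[[r [[m P] W]] X] f] (required: t): [[r [[m P] W]] X] is e, which is not a function with range t; hence f is the functor — type (e→t).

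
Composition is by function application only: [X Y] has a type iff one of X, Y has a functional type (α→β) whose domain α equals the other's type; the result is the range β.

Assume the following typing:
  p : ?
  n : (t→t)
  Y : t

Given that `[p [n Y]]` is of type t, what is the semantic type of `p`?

[p [n Y]] is required to be t. [n Y] : t cannot yield t as functor, so p : (t→t).

(t→t)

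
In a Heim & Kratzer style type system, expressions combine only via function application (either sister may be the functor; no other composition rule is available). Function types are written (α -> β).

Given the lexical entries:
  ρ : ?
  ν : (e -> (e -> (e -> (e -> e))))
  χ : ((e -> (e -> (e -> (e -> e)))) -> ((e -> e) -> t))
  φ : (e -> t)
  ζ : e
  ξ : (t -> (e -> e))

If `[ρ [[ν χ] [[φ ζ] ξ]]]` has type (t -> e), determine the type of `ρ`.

[ρ [[ν χ] [[φ ζ] ξ]]] is required to be (t -> e). [[ν χ] [[φ ζ] ξ]] : t cannot yield (t -> e) as functor, so ρ : (t -> (t -> e)).

(t -> (t -> e))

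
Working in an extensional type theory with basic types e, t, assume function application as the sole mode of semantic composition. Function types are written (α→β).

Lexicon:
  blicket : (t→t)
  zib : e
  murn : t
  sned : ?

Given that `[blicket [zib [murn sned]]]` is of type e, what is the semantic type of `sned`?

For [blicket [zib [murn sned]]] to have type e with blicket of type (t→t), [zib [murn sned]] must be the function: [zib [murn sned]] : ((t→t)→e).
For [zib [murn sned]] to have type ((t→t)→e) with zib of type e, [murn sned] must be the function: [murn sned] : (e→((t→t)→e)).
For [murn sned] to have type (e→((t→t)→e)) with murn of type t, sned must be the function: sned : (t→(e→((t→t)→e))).

(t→(e→((t→t)→e)))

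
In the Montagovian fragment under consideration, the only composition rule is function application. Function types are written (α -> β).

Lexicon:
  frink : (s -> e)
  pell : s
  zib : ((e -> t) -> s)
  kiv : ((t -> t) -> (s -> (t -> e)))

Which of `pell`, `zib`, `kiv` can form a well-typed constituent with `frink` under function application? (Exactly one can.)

pell — combines: frink : (s -> e) takes pell : s as argument, giving e.
zib : ((e -> t) -> s) — no; frink wants s, and zib wants (e -> t).
kiv : ((t -> t) -> (s -> (t -> e))) — no; frink wants s, and kiv wants (t -> t).

pell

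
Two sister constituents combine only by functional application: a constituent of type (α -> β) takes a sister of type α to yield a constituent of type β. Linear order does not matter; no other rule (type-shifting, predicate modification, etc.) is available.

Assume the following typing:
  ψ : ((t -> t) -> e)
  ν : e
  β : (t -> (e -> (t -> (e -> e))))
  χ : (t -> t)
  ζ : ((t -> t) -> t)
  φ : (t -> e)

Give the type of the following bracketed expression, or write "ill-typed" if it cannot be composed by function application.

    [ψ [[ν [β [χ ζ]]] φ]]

[χ ζ]: ((t -> t) -> t) applied to (t -> t) yields t.
[β [χ ζ]]: (t -> (e -> (t -> (e -> e)))) applied to t yields (e -> (t -> (e -> e))).
[ν [β [χ ζ]]]: (e -> (t -> (e -> e))) applied to e yields (t -> (e -> e)).
At [[ν [β [χ ζ]]] φ]: neither (t -> (e -> e)) nor (t -> e) can take the other as argument; the node is ill-typed.

ill-typed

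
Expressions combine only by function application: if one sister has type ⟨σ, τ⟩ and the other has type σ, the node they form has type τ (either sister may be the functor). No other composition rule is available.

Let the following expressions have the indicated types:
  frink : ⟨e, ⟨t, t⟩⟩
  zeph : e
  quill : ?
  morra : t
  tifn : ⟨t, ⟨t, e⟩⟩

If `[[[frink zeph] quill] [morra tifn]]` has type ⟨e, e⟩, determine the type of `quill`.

⟨⟨t, t⟩, ⟨⟨t, e⟩, ⟨e, e⟩⟩⟩

At [[[frink zeph] quill] [morra tifn]] (required: ⟨e, e⟩): [morra tifn] is ⟨t, e⟩, which is not a function with range ⟨e, e⟩; hence [[frink zeph] quill] is the functor — type ⟨⟨t, e⟩, ⟨e, e⟩⟩.
At [[frink zeph] quill] (required: ⟨⟨t, e⟩, ⟨e, e⟩⟩): [frink zeph] is ⟨t, t⟩, which is not a function with range ⟨⟨t, e⟩, ⟨e, e⟩⟩; hence quill is the functor — type ⟨⟨t, t⟩, ⟨⟨t, e⟩, ⟨e, e⟩⟩⟩.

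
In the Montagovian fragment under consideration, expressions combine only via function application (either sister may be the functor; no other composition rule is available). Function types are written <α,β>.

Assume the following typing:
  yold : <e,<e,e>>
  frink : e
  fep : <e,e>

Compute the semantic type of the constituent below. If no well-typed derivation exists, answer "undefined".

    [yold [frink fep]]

[frink fep] — fep of type <e,e> combines with frink of type e: type e.
[yold [frink fep]] — yold of type <e,<e,e>> combines with [frink fep] of type e: type <e,e>.

<e,e>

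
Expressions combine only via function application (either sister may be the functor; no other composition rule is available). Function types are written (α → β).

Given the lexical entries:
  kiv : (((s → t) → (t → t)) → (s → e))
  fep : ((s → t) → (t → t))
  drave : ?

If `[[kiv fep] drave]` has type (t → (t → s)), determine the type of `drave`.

((s → e) → (t → (t → s)))

For [[kiv fep] drave] to have type (t → (t → s)) with [kiv fep] of type (s → e), drave must be the function: drave : ((s → e) → (t → (t → s))).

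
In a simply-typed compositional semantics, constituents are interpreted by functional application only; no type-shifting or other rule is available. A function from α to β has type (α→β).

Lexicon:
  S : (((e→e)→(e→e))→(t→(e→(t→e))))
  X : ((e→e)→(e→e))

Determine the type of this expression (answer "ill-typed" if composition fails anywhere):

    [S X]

[S X]: functor S : (((e→e)→(e→e))→(t→(e→(t→e)))), argument X : ((e→e)→(e→e)); result (t→(e→(t→e))).

(t→(e→(t→e)))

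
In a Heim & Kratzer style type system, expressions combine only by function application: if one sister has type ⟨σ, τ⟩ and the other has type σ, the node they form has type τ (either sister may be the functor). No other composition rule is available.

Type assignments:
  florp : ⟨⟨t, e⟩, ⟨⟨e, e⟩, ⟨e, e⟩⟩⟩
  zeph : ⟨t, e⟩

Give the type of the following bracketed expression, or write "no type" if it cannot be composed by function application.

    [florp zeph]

[florp zeph]: functor florp : ⟨⟨t, e⟩, ⟨⟨e, e⟩, ⟨e, e⟩⟩⟩, argument zeph : ⟨t, e⟩; result ⟨⟨e, e⟩, ⟨e, e⟩⟩.

⟨⟨e, e⟩, ⟨e, e⟩⟩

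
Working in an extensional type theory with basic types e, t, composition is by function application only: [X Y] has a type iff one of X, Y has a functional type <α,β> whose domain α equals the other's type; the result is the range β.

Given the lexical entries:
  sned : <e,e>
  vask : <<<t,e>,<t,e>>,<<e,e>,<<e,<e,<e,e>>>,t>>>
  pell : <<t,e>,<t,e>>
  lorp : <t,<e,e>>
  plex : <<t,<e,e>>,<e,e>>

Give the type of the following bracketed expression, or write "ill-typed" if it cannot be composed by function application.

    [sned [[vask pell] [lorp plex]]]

ill-typed

[vask pell] — vask of type <<<t,e>,<t,e>>,<<e,e>,<<e,<e,<e,e>>>,t>>> combines with pell of type <<t,e>,<t,e>>: type <<e,e>,<<e,<e,<e,e>>>,t>>.
[lorp plex] — plex of type <<t,<e,e>>,<e,e>> combines with lorp of type <t,<e,e>>: type <e,e>.
[[vask pell] [lorp plex]] — [vask pell] of type <<e,e>,<<e,<e,<e,e>>>,t>> combines with [lorp plex] of type <e,e>: type <<e,<e,<e,e>>>,t>.
[sned [[vask pell] [lorp plex]]]: <e,e> with <<e,<e,<e,e>>>,t> — neither is a function whose domain matches the other; composition fails here.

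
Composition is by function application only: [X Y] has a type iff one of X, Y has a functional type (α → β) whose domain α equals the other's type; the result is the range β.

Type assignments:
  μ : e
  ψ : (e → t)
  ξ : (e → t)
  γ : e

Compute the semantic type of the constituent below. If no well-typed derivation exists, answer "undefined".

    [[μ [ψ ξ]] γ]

undefined

[ψ ξ]: (e → t) and (e → t) cannot combine by function application — type clash.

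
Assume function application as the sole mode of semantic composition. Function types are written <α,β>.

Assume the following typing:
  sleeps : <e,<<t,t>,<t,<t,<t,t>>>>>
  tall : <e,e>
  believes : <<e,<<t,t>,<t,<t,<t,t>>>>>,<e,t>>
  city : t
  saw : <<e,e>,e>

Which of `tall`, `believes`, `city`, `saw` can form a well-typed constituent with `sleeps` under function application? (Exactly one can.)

believes

tall : <e,e> — no; sleeps wants e, and tall wants e.
believes — combines: believes : <<e,<<t,t>,<t,<t,<t,t>>>>>,<e,t>> takes sleeps : <e,<<t,t>,<t,<t,<t,t>>>>> as argument, giving <e,t>.
city : t — no; sleeps wants e, and city wants nothing (atomic).
saw : <<e,e>,e> — no; sleeps wants e, and saw wants <e,e>.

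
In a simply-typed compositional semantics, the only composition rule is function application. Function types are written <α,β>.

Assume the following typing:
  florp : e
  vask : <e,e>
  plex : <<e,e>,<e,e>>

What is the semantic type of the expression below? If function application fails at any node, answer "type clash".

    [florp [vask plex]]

e

[vask plex]: <<e,e>,<e,e>> applied to <e,e> yields <e,e>.
[florp [vask plex]]: <e,e> applied to e yields e.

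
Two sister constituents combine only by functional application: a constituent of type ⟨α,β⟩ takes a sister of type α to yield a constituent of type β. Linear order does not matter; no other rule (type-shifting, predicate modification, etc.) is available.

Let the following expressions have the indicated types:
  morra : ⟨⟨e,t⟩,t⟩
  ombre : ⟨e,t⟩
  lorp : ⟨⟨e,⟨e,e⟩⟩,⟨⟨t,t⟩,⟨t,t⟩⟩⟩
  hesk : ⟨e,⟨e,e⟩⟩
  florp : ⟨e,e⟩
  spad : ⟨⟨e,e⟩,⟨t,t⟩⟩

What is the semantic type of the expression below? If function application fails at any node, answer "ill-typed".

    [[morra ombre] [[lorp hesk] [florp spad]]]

[morra ombre]: ⟨⟨e,t⟩,t⟩ applied to ⟨e,t⟩ yields t.
[lorp hesk]: ⟨⟨e,⟨e,e⟩⟩,⟨⟨t,t⟩,⟨t,t⟩⟩⟩ applied to ⟨e,⟨e,e⟩⟩ yields ⟨⟨t,t⟩,⟨t,t⟩⟩.
[florp spad]: ⟨⟨e,e⟩,⟨t,t⟩⟩ applied to ⟨e,e⟩ yields ⟨t,t⟩.
[[lorp hesk] [florp spad]]: ⟨⟨t,t⟩,⟨t,t⟩⟩ applied to ⟨t,t⟩ yields ⟨t,t⟩.
[[morra ombre] [[lorp hesk] [florp spad]]]: ⟨t,t⟩ applied to t yields t.

t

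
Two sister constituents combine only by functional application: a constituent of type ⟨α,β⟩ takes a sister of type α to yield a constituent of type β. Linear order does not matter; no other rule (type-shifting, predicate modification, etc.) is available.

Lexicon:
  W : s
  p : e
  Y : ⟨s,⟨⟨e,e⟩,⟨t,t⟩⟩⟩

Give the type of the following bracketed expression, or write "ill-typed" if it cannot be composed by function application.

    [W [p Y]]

[p Y]: e and ⟨s,⟨⟨e,e⟩,⟨t,t⟩⟩⟩ cannot combine by function application — type clash.

ill-typed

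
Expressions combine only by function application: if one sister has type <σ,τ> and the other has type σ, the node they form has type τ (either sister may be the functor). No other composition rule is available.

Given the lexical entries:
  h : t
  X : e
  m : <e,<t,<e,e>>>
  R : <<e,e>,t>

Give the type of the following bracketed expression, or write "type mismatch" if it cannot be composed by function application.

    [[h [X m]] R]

t

[X m]: functor m : <e,<t,<e,e>>>, argument X : e; result <t,<e,e>>.
[h [X m]]: functor [X m] : <t,<e,e>>, argument h : t; result <e,e>.
[[h [X m]] R]: functor R : <<e,e>,t>, argument [h [X m]] : <e,e>; result t.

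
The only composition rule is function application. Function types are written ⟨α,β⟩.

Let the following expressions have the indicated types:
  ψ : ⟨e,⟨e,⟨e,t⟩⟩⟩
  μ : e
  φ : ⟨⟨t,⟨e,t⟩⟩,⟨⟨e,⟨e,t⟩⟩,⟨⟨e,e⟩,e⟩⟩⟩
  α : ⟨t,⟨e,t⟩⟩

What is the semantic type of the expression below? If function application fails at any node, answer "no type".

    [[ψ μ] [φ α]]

[ψ μ] — ψ of type ⟨e,⟨e,⟨e,t⟩⟩⟩ combines with μ of type e: type ⟨e,⟨e,t⟩⟩.
[φ α] — φ of type ⟨⟨t,⟨e,t⟩⟩,⟨⟨e,⟨e,t⟩⟩,⟨⟨e,e⟩,e⟩⟩⟩ combines with α of type ⟨t,⟨e,t⟩⟩: type ⟨⟨e,⟨e,t⟩⟩,⟨⟨e,e⟩,e⟩⟩.
[[ψ μ] [φ α]] — [φ α] of type ⟨⟨e,⟨e,t⟩⟩,⟨⟨e,e⟩,e⟩⟩ combines with [ψ μ] of type ⟨e,⟨e,t⟩⟩: type ⟨⟨e,e⟩,e⟩.

⟨⟨e,e⟩,e⟩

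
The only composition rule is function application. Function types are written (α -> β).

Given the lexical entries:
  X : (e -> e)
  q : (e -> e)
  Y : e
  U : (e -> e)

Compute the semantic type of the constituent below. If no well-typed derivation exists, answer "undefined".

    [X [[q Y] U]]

[q Y]: q is (e -> e), Y is e; result e.
[[q Y] U]: U is (e -> e), [q Y] is e; result e.
[X [[q Y] U]]: X is (e -> e), [[q Y] U] is e; result e.

e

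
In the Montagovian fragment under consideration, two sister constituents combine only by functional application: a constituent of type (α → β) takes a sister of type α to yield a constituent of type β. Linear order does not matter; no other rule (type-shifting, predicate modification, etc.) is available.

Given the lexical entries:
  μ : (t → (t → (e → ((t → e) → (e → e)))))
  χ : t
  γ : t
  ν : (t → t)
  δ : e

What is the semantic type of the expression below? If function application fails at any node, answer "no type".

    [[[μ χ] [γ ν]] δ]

((t → e) → (e → e))

[μ χ] — μ of type (t → (t → (e → ((t → e) → (e → e))))) combines with χ of type t: type (t → (e → ((t → e) → (e → e)))).
[γ ν] — ν of type (t → t) combines with γ of type t: type t.
[[μ χ] [γ ν]] — [μ χ] of type (t → (e → ((t → e) → (e → e)))) combines with [γ ν] of type t: type (e → ((t → e) → (e → e))).
[[[μ χ] [γ ν]] δ] — [[μ χ] [γ ν]] of type (e → ((t → e) → (e → e))) combines with δ of type e: type ((t → e) → (e → e)).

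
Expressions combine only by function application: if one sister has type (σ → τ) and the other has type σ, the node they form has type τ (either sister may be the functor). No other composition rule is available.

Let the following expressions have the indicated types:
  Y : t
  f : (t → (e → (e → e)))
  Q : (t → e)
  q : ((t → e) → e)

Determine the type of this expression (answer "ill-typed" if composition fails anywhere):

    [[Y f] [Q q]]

[Y f]: functor f : (t → (e → (e → e))), argument Y : t; result (e → (e → e)).
[Q q]: functor q : ((t → e) → e), argument Q : (t → e); result e.
[[Y f] [Q q]]: functor [Y f] : (e → (e → e)), argument [Q q] : e; result (e → e).

(e → e)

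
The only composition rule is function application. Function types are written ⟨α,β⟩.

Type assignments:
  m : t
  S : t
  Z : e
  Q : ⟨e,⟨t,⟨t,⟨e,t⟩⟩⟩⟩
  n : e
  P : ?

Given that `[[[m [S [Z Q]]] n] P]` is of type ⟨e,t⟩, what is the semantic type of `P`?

[[[m [S [Z Q]]] n] P] must have type ⟨e,t⟩. The sister [[m [S [Z Q]]] n] has type t; that is not a function onto ⟨e,t⟩, so P must be the functor, of type ⟨t,⟨e,t⟩⟩.

⟨t,⟨e,t⟩⟩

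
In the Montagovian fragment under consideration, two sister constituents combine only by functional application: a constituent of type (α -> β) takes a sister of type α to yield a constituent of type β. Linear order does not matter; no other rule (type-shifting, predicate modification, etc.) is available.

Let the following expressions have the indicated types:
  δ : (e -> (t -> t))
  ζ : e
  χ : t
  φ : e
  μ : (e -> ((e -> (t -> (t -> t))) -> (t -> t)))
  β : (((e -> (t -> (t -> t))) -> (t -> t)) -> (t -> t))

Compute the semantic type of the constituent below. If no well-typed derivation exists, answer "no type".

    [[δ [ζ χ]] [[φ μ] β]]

no type

[ζ χ]: e and t cannot combine by function application — type clash.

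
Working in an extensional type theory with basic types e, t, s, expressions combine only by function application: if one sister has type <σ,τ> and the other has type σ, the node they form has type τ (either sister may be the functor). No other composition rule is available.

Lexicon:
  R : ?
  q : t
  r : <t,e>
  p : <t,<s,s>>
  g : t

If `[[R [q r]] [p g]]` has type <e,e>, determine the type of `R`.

<e,<<s,s>,<e,e>>>

[[R [q r]] [p g]] is required to be <e,e>. [p g] : <s,s> cannot yield <e,e> as functor, so [R [q r]] : <<s,s>,<e,e>>.
[R [q r]] is required to be <<s,s>,<e,e>>. [q r] : e cannot yield <<s,s>,<e,e>> as functor, so R : <e,<<s,s>,<e,e>>>.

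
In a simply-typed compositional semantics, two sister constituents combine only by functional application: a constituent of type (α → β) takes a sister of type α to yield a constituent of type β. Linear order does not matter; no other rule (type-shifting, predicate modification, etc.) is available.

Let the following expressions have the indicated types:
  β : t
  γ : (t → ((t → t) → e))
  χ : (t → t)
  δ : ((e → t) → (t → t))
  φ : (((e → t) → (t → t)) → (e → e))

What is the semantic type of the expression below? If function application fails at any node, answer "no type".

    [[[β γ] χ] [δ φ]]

e

At [β γ], γ : (t → ((t → t) → e)) takes β : t, giving ((t → t) → e).
At [[β γ] χ], [β γ] : ((t → t) → e) takes χ : (t → t), giving e.
At [δ φ], φ : (((e → t) → (t → t)) → (e → e)) takes δ : ((e → t) → (t → t)), giving (e → e).
At [[[β γ] χ] [δ φ]], [δ φ] : (e → e) takes [[β γ] χ] : e, giving e.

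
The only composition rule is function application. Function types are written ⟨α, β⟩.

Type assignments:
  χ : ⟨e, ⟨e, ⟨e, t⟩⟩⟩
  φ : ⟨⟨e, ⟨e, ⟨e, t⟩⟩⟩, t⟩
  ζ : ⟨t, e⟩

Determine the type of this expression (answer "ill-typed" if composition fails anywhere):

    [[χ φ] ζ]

e

[χ φ]: functor φ : ⟨⟨e, ⟨e, ⟨e, t⟩⟩⟩, t⟩, argument χ : ⟨e, ⟨e, ⟨e, t⟩⟩⟩; result t.
[[χ φ] ζ]: functor ζ : ⟨t, e⟩, argument [χ φ] : t; result e.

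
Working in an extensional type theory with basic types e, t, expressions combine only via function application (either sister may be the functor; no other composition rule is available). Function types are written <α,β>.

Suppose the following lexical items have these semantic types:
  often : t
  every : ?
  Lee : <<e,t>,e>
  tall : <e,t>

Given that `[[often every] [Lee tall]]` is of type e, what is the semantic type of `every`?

<t,<e,e>>

For [[often every] [Lee tall]] to have type e with [Lee tall] of type e, [often every] must be the function: [often every] : <e,e>.
For [often every] to have type <e,e> with often of type t, every must be the function: every : <t,<e,e>>.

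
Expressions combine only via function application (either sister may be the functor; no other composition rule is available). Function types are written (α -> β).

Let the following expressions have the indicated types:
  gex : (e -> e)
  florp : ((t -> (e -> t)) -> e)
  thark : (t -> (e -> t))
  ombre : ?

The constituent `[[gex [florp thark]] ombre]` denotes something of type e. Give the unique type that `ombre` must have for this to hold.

[[gex [florp thark]] ombre] must have type e. The sister [gex [florp thark]] has type e; that is not a function onto e, so ombre must be the functor, of type (e -> e).

(e -> e)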